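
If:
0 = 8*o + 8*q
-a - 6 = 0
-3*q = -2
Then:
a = -6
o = -2/3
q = 2/3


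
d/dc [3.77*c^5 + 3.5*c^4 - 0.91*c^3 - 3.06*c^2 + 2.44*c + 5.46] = 18.85*c^4 + 14.0*c^3 - 2.73*c^2 - 6.12*c + 2.44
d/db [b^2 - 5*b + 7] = 2*b - 5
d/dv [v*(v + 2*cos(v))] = -2*v*sin(v) + 2*v + 2*cos(v)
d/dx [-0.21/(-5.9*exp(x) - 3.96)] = -1.239*exp(x)/(5.9*exp(x) + 3.96)^2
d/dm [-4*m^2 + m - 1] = 1 - 8*m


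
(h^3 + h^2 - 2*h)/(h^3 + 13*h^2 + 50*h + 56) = h*(h - 1)/(h^2 + 11*h + 28)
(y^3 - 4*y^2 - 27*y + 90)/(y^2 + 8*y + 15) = (y^2 - 9*y + 18)/(y + 3)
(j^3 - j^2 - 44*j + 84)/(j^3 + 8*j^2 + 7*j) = (j^2 - 8*j + 12)/(j*(j + 1))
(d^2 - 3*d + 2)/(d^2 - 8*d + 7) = (d - 2)/(d - 7)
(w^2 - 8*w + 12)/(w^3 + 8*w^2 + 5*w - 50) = (w - 6)/(w^2 + 10*w + 25)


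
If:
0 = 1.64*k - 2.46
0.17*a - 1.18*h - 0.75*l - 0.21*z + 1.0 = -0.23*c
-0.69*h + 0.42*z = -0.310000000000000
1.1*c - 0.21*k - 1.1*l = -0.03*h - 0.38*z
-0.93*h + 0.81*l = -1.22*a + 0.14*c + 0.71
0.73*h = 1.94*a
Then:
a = 0.13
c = 1.71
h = 0.35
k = 1.50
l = 1.38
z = -0.16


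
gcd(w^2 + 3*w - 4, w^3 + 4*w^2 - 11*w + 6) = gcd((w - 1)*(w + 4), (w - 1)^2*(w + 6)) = w - 1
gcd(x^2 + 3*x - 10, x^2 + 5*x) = x + 5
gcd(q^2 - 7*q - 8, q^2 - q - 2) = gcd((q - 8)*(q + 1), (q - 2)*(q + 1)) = q + 1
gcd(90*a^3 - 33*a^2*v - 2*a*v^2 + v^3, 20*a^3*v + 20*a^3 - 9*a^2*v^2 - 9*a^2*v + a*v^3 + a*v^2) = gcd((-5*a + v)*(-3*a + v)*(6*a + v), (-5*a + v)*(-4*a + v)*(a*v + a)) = -5*a + v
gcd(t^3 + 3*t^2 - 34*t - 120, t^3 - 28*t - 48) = t^2 - 2*t - 24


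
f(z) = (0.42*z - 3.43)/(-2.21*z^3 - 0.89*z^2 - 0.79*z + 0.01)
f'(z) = (0.42*z - 3.43)*(6.63*z^2 + 1.78*z + 0.79)/(-2.21*z^3 - 0.89*z^2 - 0.79*z + 0.01)^2 + 0.42/(-2.21*z^3 - 0.89*z^2 - 0.79*z + 0.01) = (1.8564*z^3 - 22.3671*z^2 - 6.1054*z - 2.7055)/(4.8841*z^6 + 3.9338*z^5 + 4.2839*z^4 + 1.362*z^3 + 0.6063*z^2 - 0.0158*z + 0.0001)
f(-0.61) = -5.57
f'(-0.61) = -17.61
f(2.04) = 0.11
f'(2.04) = -0.16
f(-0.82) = -2.95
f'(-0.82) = -8.43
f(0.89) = 1.03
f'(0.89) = -2.81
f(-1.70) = -0.43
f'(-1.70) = -0.71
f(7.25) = 0.00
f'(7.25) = -0.00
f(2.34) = 0.07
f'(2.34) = -0.09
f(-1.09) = -1.45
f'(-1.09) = -3.50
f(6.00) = 0.00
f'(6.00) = -0.00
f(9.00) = -0.00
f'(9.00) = -0.00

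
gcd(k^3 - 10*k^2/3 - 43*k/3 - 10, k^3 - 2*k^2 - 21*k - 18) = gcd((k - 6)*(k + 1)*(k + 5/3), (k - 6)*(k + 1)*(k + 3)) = k^2 - 5*k - 6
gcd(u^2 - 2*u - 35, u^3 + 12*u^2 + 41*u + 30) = u + 5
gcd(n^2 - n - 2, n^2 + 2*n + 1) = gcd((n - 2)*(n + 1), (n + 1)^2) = n + 1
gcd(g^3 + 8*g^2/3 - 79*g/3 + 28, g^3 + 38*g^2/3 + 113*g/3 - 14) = g + 7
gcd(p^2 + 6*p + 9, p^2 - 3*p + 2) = 1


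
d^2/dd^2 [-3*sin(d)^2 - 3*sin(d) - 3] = 3*sin(d) - 6*cos(2*d)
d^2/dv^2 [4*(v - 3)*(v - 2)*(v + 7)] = 24*v + 16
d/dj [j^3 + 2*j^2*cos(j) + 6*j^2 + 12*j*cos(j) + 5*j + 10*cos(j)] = -2*j^2*sin(j) + 3*j^2 - 12*j*sin(j) + 4*j*cos(j) + 12*j - 10*sin(j) + 12*cos(j) + 5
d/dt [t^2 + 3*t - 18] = 2*t + 3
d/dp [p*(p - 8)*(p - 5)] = 3*p^2 - 26*p + 40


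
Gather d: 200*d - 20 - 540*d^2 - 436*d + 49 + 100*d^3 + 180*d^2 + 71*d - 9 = 100*d^3 - 360*d^2 - 165*d + 20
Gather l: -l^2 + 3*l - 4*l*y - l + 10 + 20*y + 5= -l^2 + l*(2 - 4*y) + 20*y + 15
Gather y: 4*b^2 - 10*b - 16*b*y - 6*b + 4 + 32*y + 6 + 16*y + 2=4*b^2 - 16*b + y*(48 - 16*b) + 12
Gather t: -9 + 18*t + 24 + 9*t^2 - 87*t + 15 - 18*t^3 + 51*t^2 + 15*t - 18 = -18*t^3 + 60*t^2 - 54*t + 12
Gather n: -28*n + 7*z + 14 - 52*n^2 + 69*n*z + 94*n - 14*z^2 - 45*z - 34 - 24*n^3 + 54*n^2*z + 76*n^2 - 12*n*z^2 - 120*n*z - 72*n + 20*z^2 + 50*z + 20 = -24*n^3 + n^2*(54*z + 24) + n*(-12*z^2 - 51*z - 6) + 6*z^2 + 12*z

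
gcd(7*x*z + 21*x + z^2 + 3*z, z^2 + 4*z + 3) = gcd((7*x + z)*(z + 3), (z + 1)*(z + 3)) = z + 3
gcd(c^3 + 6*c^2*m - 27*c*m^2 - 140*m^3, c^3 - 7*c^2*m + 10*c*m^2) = c - 5*m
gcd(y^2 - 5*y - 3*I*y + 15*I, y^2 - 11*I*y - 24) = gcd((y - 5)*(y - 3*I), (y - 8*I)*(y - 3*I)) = y - 3*I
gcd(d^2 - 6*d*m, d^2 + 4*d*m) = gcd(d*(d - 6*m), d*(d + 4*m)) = d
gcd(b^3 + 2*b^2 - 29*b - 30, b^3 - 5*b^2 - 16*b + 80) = b - 5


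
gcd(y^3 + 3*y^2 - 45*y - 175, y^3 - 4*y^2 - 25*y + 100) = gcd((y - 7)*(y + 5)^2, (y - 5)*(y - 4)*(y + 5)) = y + 5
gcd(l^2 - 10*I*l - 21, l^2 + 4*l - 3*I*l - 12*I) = l - 3*I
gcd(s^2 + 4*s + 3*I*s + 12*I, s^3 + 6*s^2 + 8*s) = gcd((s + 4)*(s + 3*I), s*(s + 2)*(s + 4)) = s + 4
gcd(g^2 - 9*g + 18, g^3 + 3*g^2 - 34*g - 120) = g - 6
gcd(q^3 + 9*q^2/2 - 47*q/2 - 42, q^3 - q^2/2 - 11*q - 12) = q^2 - 5*q/2 - 6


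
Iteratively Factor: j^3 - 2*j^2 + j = (j)*(j^2 - 2*j + 1) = j*(j - 1)*(j - 1)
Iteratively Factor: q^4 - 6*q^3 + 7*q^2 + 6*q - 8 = (q - 2)*(q^3 - 4*q^2 - q + 4) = (q - 2)*(q + 1)*(q^2 - 5*q + 4) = (q - 4)*(q - 2)*(q + 1)*(q - 1)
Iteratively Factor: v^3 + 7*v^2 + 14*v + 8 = (v + 4)*(v^2 + 3*v + 2) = (v + 1)*(v + 4)*(v + 2)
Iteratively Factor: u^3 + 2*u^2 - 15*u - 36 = (u - 4)*(u^2 + 6*u + 9) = (u - 4)*(u + 3)*(u + 3)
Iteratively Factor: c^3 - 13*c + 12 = (c - 1)*(c^2 + c - 12) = (c - 3)*(c - 1)*(c + 4)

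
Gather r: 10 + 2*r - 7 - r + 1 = r + 4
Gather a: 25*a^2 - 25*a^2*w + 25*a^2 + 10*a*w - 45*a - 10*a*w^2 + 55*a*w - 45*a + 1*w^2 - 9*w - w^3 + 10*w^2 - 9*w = a^2*(50 - 25*w) + a*(-10*w^2 + 65*w - 90) - w^3 + 11*w^2 - 18*w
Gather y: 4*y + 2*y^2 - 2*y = 2*y^2 + 2*y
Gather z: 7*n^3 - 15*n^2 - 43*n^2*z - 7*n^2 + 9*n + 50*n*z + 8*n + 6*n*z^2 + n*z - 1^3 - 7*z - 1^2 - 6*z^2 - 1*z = 7*n^3 - 22*n^2 + 17*n + z^2*(6*n - 6) + z*(-43*n^2 + 51*n - 8) - 2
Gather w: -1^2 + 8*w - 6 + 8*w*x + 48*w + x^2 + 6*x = w*(8*x + 56) + x^2 + 6*x - 7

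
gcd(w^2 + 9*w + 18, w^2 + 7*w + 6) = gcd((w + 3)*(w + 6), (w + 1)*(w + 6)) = w + 6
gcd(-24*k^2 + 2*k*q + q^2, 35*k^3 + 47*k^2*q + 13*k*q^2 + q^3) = 1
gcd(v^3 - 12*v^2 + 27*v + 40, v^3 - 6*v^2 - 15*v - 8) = v^2 - 7*v - 8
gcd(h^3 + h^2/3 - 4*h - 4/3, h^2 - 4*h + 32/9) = 1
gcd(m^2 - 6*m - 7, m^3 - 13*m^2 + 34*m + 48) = m + 1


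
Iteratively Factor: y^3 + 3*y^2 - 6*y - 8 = (y + 1)*(y^2 + 2*y - 8) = (y - 2)*(y + 1)*(y + 4)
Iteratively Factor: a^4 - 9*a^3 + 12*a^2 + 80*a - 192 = (a - 4)*(a^3 - 5*a^2 - 8*a + 48) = (a - 4)^2*(a^2 - a - 12) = (a - 4)^3*(a + 3)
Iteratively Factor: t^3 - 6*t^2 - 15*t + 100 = (t + 4)*(t^2 - 10*t + 25) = (t - 5)*(t + 4)*(t - 5)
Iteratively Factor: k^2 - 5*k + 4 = (k - 4)*(k - 1)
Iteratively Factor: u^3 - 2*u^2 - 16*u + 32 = (u - 4)*(u^2 + 2*u - 8) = (u - 4)*(u - 2)*(u + 4)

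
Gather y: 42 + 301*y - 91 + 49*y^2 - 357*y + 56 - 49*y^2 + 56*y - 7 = 0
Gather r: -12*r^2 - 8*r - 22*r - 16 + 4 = -12*r^2 - 30*r - 12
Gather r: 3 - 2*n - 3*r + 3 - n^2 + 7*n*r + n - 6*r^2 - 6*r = -n^2 - n - 6*r^2 + r*(7*n - 9) + 6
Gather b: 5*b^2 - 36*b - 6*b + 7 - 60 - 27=5*b^2 - 42*b - 80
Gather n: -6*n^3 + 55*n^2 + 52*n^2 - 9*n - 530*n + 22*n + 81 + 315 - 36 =-6*n^3 + 107*n^2 - 517*n + 360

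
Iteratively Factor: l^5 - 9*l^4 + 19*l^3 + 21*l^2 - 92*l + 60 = (l - 2)*(l^4 - 7*l^3 + 5*l^2 + 31*l - 30) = (l - 3)*(l - 2)*(l^3 - 4*l^2 - 7*l + 10) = (l - 5)*(l - 3)*(l - 2)*(l^2 + l - 2) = (l - 5)*(l - 3)*(l - 2)*(l + 2)*(l - 1)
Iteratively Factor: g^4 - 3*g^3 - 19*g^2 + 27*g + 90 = (g - 5)*(g^3 + 2*g^2 - 9*g - 18) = (g - 5)*(g + 3)*(g^2 - g - 6) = (g - 5)*(g - 3)*(g + 3)*(g + 2)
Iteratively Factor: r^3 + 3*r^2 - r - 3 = (r + 1)*(r^2 + 2*r - 3) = (r + 1)*(r + 3)*(r - 1)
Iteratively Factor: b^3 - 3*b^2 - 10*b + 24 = (b + 3)*(b^2 - 6*b + 8) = (b - 2)*(b + 3)*(b - 4)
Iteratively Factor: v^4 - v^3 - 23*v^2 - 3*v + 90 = (v + 3)*(v^3 - 4*v^2 - 11*v + 30) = (v + 3)^2*(v^2 - 7*v + 10) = (v - 5)*(v + 3)^2*(v - 2)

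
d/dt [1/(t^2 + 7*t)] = (-2*t - 7)/(t^2*(t + 7)^2)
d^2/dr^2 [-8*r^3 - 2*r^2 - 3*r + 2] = -48*r - 4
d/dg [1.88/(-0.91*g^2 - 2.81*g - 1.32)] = (3.4216*g + 5.2828)/(0.91*g^2 + 2.81*g + 1.32)^2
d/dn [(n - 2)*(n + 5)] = 2*n + 3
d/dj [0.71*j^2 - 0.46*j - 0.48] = 1.42*j - 0.46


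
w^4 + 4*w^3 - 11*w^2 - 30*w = w*(w - 3)*(w + 2)*(w + 5)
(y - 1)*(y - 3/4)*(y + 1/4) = y^3 - 3*y^2/2 + 5*y/16 + 3/16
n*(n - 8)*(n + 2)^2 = n^4 - 4*n^3 - 28*n^2 - 32*n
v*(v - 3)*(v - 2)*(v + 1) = v^4 - 4*v^3 + v^2 + 6*v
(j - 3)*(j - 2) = j^2 - 5*j + 6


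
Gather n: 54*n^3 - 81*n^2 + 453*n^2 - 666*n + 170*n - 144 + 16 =54*n^3 + 372*n^2 - 496*n - 128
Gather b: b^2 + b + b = b^2 + 2*b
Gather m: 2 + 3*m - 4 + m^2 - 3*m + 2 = m^2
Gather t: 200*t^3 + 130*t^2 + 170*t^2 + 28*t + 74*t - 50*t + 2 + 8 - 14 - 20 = 200*t^3 + 300*t^2 + 52*t - 24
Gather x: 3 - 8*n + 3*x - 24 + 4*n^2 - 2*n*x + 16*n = 4*n^2 + 8*n + x*(3 - 2*n) - 21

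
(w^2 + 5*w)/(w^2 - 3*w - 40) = w/(w - 8)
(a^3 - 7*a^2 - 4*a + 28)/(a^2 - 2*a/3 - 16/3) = 3*(a^2 - 9*a + 14)/(3*a - 8)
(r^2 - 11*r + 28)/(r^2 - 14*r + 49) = (r - 4)/(r - 7)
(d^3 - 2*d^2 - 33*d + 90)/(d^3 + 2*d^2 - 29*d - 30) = (d - 3)/(d + 1)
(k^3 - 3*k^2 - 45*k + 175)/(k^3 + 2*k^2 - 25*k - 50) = (k^2 + 2*k - 35)/(k^2 + 7*k + 10)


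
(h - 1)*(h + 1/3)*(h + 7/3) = h^3 + 5*h^2/3 - 17*h/9 - 7/9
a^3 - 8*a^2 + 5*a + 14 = (a - 7)*(a - 2)*(a + 1)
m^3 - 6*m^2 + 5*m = m*(m - 5)*(m - 1)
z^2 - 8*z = z*(z - 8)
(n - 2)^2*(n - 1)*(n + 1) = n^4 - 4*n^3 + 3*n^2 + 4*n - 4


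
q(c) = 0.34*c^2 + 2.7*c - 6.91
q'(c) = 0.68*c + 2.7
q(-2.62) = -11.65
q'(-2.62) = 0.92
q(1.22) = -3.11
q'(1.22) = 3.53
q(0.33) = -5.98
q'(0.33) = 2.92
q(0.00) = -6.91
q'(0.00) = 2.70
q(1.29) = -2.86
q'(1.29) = 3.58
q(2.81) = 3.36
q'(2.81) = 4.61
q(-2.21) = -11.22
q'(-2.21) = 1.20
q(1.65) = -1.53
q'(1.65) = 3.82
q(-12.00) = 9.65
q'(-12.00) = -5.46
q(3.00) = 4.25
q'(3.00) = 4.74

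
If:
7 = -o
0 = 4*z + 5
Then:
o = -7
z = -5/4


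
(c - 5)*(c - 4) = c^2 - 9*c + 20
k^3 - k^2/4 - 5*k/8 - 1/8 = (k - 1)*(k + 1/4)*(k + 1/2)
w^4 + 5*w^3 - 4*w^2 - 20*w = w*(w - 2)*(w + 2)*(w + 5)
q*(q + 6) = q^2 + 6*q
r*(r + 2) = r^2 + 2*r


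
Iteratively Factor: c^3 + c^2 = (c)*(c^2 + c) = c^2*(c + 1)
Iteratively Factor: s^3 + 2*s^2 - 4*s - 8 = (s + 2)*(s^2 - 4) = (s - 2)*(s + 2)*(s + 2)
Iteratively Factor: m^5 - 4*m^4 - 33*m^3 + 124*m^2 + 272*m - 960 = (m - 5)*(m^4 + m^3 - 28*m^2 - 16*m + 192) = (m - 5)*(m + 4)*(m^3 - 3*m^2 - 16*m + 48) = (m - 5)*(m + 4)^2*(m^2 - 7*m + 12) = (m - 5)*(m - 3)*(m + 4)^2*(m - 4)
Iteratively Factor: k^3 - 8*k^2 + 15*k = (k - 5)*(k^2 - 3*k) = (k - 5)*(k - 3)*(k)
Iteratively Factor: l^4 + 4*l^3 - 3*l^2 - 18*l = (l - 2)*(l^3 + 6*l^2 + 9*l) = (l - 2)*(l + 3)*(l^2 + 3*l) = l*(l - 2)*(l + 3)*(l + 3)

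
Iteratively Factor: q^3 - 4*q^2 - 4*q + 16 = (q - 2)*(q^2 - 2*q - 8) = (q - 4)*(q - 2)*(q + 2)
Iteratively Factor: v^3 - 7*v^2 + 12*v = (v - 4)*(v^2 - 3*v) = (v - 4)*(v - 3)*(v)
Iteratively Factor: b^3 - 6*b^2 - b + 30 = (b + 2)*(b^2 - 8*b + 15) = (b - 5)*(b + 2)*(b - 3)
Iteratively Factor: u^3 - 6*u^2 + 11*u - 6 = (u - 1)*(u^2 - 5*u + 6) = (u - 2)*(u - 1)*(u - 3)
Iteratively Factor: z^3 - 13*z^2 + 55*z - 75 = (z - 5)*(z^2 - 8*z + 15) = (z - 5)^2*(z - 3)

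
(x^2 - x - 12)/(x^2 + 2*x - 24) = (x + 3)/(x + 6)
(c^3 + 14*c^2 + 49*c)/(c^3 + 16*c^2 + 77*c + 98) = c/(c + 2)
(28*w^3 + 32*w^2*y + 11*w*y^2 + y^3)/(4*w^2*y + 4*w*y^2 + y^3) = (7*w + y)/y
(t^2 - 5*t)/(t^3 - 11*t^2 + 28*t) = (t - 5)/(t^2 - 11*t + 28)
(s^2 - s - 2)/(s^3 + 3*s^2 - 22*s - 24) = (s - 2)/(s^2 + 2*s - 24)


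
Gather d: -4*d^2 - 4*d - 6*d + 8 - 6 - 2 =-4*d^2 - 10*d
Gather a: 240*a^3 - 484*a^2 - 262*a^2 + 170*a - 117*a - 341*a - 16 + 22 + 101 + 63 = 240*a^3 - 746*a^2 - 288*a + 170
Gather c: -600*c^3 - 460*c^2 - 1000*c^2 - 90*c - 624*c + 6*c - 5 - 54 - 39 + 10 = -600*c^3 - 1460*c^2 - 708*c - 88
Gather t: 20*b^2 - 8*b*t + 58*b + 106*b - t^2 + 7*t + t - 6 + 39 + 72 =20*b^2 + 164*b - t^2 + t*(8 - 8*b) + 105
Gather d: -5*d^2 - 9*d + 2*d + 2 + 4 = -5*d^2 - 7*d + 6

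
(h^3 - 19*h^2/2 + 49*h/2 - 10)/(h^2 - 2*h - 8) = (2*h^2 - 11*h + 5)/(2*(h + 2))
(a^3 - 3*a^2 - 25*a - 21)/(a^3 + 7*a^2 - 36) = (a^2 - 6*a - 7)/(a^2 + 4*a - 12)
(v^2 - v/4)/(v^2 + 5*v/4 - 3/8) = 2*v/(2*v + 3)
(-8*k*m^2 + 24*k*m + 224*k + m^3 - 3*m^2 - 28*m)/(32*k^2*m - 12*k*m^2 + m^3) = (-m^2 + 3*m + 28)/(m*(4*k - m))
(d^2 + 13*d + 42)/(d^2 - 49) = (d + 6)/(d - 7)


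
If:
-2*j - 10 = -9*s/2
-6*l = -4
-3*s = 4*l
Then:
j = -7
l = 2/3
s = -8/9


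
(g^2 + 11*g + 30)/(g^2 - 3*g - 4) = (g^2 + 11*g + 30)/(g^2 - 3*g - 4)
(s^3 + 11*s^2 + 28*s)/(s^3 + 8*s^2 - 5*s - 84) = s/(s - 3)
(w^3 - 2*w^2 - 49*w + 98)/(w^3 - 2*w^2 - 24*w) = (-w^3 + 2*w^2 + 49*w - 98)/(w*(-w^2 + 2*w + 24))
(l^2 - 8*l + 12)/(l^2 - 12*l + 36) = (l - 2)/(l - 6)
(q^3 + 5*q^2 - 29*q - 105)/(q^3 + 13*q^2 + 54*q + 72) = (q^2 + 2*q - 35)/(q^2 + 10*q + 24)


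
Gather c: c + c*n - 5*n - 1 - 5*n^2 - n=c*(n + 1) - 5*n^2 - 6*n - 1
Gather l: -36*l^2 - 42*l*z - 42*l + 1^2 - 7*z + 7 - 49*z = -36*l^2 + l*(-42*z - 42) - 56*z + 8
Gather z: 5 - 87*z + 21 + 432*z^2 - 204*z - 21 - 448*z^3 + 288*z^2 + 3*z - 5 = -448*z^3 + 720*z^2 - 288*z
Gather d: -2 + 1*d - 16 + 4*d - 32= 5*d - 50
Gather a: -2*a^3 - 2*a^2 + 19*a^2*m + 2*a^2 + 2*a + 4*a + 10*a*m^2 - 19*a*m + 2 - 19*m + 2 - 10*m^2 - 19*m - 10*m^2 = -2*a^3 + 19*a^2*m + a*(10*m^2 - 19*m + 6) - 20*m^2 - 38*m + 4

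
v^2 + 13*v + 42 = (v + 6)*(v + 7)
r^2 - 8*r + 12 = (r - 6)*(r - 2)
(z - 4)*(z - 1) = z^2 - 5*z + 4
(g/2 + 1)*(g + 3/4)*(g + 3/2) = g^3/2 + 17*g^2/8 + 45*g/16 + 9/8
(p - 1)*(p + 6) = p^2 + 5*p - 6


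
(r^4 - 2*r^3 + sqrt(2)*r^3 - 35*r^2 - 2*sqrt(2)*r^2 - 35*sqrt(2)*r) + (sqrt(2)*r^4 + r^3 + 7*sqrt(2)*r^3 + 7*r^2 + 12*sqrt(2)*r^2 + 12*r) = r^4 + sqrt(2)*r^4 - r^3 + 8*sqrt(2)*r^3 - 28*r^2 + 10*sqrt(2)*r^2 - 35*sqrt(2)*r + 12*r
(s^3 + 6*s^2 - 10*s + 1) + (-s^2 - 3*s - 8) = s^3 + 5*s^2 - 13*s - 7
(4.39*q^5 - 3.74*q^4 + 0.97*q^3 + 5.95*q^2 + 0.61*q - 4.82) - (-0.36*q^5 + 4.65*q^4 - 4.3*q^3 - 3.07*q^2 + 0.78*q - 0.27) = 4.75*q^5 - 8.39*q^4 + 5.27*q^3 + 9.02*q^2 - 0.17*q - 4.55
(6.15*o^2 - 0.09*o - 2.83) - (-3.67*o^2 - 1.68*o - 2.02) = 9.82*o^2 + 1.59*o - 0.81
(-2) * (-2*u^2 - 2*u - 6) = 4*u^2 + 4*u + 12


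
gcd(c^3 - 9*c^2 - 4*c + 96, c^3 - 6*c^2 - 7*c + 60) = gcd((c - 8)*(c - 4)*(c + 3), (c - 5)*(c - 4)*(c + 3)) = c^2 - c - 12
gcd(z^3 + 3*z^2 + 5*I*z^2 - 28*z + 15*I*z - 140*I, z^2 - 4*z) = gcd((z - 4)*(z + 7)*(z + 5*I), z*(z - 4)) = z - 4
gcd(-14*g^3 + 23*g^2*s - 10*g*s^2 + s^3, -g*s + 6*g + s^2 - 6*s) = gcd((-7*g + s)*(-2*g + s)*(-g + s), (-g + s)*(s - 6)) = -g + s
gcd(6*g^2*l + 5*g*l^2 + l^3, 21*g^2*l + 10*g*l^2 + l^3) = 3*g*l + l^2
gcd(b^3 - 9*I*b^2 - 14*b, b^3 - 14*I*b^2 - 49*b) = b^2 - 7*I*b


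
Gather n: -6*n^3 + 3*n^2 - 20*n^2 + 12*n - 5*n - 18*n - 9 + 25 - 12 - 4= -6*n^3 - 17*n^2 - 11*n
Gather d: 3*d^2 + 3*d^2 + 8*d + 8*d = 6*d^2 + 16*d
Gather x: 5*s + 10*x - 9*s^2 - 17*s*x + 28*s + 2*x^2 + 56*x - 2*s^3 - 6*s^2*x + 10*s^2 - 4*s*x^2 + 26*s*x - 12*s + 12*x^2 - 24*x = -2*s^3 + s^2 + 21*s + x^2*(14 - 4*s) + x*(-6*s^2 + 9*s + 42)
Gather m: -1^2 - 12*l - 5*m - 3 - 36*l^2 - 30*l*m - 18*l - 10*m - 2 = -36*l^2 - 30*l + m*(-30*l - 15) - 6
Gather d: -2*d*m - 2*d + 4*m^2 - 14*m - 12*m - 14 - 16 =d*(-2*m - 2) + 4*m^2 - 26*m - 30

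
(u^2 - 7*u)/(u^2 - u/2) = 2*(u - 7)/(2*u - 1)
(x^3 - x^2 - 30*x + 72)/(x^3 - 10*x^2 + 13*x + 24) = (x^2 + 2*x - 24)/(x^2 - 7*x - 8)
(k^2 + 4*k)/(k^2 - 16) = k/(k - 4)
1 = 1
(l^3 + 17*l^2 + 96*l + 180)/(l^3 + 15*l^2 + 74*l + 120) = (l + 6)/(l + 4)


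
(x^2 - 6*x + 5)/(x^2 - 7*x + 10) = (x - 1)/(x - 2)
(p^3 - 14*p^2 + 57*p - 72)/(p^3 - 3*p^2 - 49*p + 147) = (p^2 - 11*p + 24)/(p^2 - 49)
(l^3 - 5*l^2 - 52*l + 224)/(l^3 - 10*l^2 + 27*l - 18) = (l^3 - 5*l^2 - 52*l + 224)/(l^3 - 10*l^2 + 27*l - 18)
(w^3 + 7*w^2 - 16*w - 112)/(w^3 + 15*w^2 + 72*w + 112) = (w - 4)/(w + 4)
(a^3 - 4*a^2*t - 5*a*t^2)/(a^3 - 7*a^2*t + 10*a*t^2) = (-a - t)/(-a + 2*t)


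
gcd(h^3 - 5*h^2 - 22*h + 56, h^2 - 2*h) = h - 2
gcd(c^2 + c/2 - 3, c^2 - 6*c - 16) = c + 2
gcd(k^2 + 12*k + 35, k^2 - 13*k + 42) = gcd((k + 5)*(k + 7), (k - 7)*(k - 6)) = 1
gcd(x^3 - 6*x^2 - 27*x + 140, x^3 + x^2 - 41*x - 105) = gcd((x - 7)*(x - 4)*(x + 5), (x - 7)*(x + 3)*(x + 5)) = x^2 - 2*x - 35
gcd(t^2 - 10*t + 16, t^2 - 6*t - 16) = t - 8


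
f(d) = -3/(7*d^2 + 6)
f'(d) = 42*d/(7*d^2 + 6)^2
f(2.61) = -0.06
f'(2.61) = 0.04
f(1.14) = -0.20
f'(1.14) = 0.21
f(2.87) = -0.05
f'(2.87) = 0.03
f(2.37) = -0.07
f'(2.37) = 0.05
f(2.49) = -0.06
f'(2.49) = 0.04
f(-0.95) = -0.24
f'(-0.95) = -0.26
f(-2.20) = -0.08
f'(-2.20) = -0.06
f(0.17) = -0.48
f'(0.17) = 0.19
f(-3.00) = -0.04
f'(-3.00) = -0.03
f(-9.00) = -0.00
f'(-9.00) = 0.00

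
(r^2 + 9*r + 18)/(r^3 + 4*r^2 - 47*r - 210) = (r + 3)/(r^2 - 2*r - 35)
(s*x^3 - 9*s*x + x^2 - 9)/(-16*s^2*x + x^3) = (-s*x^3 + 9*s*x - x^2 + 9)/(x*(16*s^2 - x^2))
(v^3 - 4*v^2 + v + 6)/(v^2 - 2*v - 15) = (-v^3 + 4*v^2 - v - 6)/(-v^2 + 2*v + 15)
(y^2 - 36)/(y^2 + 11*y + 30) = (y - 6)/(y + 5)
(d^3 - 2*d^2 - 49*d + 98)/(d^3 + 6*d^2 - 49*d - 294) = (d - 2)/(d + 6)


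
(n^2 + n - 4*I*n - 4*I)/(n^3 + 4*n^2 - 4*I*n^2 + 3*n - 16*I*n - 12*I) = 1/(n + 3)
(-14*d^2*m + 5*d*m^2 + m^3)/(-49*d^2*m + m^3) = (2*d - m)/(7*d - m)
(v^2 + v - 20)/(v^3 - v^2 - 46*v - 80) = (v - 4)/(v^2 - 6*v - 16)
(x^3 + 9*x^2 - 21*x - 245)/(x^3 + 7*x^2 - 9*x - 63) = (x^2 + 2*x - 35)/(x^2 - 9)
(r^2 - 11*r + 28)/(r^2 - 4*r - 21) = (r - 4)/(r + 3)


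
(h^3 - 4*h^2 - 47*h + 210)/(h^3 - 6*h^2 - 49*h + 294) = (h - 5)/(h - 7)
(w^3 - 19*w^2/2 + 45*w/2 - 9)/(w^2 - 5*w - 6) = (2*w^2 - 7*w + 3)/(2*(w + 1))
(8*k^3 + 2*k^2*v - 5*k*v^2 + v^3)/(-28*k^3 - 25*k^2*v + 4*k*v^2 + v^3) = (-2*k + v)/(7*k + v)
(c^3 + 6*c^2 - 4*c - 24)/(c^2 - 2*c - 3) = (-c^3 - 6*c^2 + 4*c + 24)/(-c^2 + 2*c + 3)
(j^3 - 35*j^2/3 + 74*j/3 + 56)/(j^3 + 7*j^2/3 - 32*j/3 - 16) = (j^2 - 13*j + 42)/(j^2 + j - 12)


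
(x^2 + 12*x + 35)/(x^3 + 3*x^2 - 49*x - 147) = (x + 5)/(x^2 - 4*x - 21)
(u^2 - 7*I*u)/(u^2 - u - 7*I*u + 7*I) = u/(u - 1)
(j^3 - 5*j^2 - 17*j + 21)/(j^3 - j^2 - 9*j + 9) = (j - 7)/(j - 3)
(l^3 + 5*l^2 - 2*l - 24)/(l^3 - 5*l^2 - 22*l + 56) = (l + 3)/(l - 7)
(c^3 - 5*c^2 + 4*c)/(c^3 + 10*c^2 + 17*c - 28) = c*(c - 4)/(c^2 + 11*c + 28)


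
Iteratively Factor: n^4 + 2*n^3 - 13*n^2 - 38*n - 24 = (n + 1)*(n^3 + n^2 - 14*n - 24) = (n + 1)*(n + 2)*(n^2 - n - 12) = (n + 1)*(n + 2)*(n + 3)*(n - 4)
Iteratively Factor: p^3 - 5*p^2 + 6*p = (p - 3)*(p^2 - 2*p) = (p - 3)*(p - 2)*(p)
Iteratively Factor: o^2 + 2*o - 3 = (o - 1)*(o + 3)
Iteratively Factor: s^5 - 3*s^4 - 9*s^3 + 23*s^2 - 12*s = (s - 1)*(s^4 - 2*s^3 - 11*s^2 + 12*s) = s*(s - 1)*(s^3 - 2*s^2 - 11*s + 12) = s*(s - 4)*(s - 1)*(s^2 + 2*s - 3) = s*(s - 4)*(s - 1)*(s + 3)*(s - 1)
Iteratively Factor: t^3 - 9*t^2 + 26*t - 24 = (t - 4)*(t^2 - 5*t + 6) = (t - 4)*(t - 2)*(t - 3)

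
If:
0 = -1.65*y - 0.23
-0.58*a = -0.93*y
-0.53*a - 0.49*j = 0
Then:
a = -0.22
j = 0.24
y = -0.14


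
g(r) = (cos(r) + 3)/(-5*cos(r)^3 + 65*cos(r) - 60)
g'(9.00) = 0.01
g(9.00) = -0.02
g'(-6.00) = 14.08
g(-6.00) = -1.97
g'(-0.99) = -0.32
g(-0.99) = -0.14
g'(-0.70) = -0.92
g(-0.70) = -0.30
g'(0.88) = 0.46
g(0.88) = -0.18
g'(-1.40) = -0.10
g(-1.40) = -0.06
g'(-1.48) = -0.09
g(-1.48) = -0.06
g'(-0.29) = -13.11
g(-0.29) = -1.87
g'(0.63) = 1.27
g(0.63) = -0.38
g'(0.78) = 0.66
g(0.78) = -0.24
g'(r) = (-15*sin(r)*cos(r)^2 + 65*sin(r))*(cos(r) + 3)/(-5*cos(r)^3 + 65*cos(r) - 60)^2 - sin(r)/(-5*cos(r)^3 + 65*cos(r) - 60) = (-3*cos(r) - 9*cos(2*r) - cos(3*r) + 93)*sin(r)/(10*(cos(r)^3 - 13*cos(r) + 12)^2)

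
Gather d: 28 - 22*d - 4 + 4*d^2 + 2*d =4*d^2 - 20*d + 24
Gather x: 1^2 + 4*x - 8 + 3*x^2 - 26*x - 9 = 3*x^2 - 22*x - 16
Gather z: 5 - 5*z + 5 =10 - 5*z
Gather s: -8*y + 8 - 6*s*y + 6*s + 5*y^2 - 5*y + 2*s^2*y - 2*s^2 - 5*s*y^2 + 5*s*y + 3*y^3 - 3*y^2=s^2*(2*y - 2) + s*(-5*y^2 - y + 6) + 3*y^3 + 2*y^2 - 13*y + 8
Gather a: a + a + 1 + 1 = 2*a + 2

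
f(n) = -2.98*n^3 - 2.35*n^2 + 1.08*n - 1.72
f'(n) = -8.94*n^2 - 4.7*n + 1.08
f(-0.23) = -2.06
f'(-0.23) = 1.69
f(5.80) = -655.94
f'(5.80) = -326.92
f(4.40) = -296.31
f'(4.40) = -192.68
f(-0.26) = -2.11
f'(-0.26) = 1.70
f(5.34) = -516.74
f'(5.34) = -278.95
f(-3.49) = 92.56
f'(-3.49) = -91.41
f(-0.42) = -2.37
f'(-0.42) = 1.48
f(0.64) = -2.77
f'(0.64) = -5.59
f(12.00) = -5476.60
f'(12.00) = -1342.68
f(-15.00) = 9510.83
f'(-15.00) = -1939.92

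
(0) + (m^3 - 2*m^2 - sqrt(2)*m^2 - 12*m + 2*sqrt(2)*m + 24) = m^3 - 2*m^2 - sqrt(2)*m^2 - 12*m + 2*sqrt(2)*m + 24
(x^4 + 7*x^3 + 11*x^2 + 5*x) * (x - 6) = x^5 + x^4 - 31*x^3 - 61*x^2 - 30*x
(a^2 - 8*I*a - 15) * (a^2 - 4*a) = a^4 - 4*a^3 - 8*I*a^3 - 15*a^2 + 32*I*a^2 + 60*a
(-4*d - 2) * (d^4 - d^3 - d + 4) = -4*d^5 + 2*d^4 + 2*d^3 + 4*d^2 - 14*d - 8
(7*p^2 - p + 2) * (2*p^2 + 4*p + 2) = 14*p^4 + 26*p^3 + 14*p^2 + 6*p + 4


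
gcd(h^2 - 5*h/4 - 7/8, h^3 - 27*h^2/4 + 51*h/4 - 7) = h - 7/4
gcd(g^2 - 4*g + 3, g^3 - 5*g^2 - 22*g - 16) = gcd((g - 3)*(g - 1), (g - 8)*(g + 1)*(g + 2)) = 1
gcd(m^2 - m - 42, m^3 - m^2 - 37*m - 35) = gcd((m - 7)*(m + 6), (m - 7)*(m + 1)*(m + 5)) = m - 7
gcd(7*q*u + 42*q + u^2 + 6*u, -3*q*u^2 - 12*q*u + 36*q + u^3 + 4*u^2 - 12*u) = u + 6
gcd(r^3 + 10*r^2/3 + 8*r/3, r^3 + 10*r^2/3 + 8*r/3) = r^3 + 10*r^2/3 + 8*r/3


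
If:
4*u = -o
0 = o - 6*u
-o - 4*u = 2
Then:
No Solution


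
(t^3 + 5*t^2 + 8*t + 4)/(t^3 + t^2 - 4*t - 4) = (t + 2)/(t - 2)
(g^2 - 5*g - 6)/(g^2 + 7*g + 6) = (g - 6)/(g + 6)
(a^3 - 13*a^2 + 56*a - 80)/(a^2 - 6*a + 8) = (a^2 - 9*a + 20)/(a - 2)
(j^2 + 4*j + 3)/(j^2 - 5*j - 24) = (j + 1)/(j - 8)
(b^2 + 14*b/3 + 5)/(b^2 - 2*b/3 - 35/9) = 3*(b + 3)/(3*b - 7)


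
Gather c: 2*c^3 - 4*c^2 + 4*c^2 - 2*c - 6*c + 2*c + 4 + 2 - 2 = 2*c^3 - 6*c + 4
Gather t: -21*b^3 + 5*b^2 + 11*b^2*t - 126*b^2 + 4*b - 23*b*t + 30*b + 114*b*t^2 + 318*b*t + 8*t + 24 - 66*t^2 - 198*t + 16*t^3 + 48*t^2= -21*b^3 - 121*b^2 + 34*b + 16*t^3 + t^2*(114*b - 18) + t*(11*b^2 + 295*b - 190) + 24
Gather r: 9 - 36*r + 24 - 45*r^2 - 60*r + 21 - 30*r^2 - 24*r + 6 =-75*r^2 - 120*r + 60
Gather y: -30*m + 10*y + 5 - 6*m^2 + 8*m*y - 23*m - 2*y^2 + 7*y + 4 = -6*m^2 - 53*m - 2*y^2 + y*(8*m + 17) + 9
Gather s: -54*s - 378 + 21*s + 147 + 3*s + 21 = -30*s - 210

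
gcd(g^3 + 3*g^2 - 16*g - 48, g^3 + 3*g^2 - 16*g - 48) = g^3 + 3*g^2 - 16*g - 48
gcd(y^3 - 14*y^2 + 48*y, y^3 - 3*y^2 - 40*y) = y^2 - 8*y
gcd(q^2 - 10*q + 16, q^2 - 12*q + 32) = q - 8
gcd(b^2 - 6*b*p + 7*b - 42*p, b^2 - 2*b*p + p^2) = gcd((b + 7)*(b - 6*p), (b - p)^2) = 1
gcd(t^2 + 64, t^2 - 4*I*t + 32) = t - 8*I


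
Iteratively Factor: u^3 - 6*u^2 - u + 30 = (u - 3)*(u^2 - 3*u - 10) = (u - 5)*(u - 3)*(u + 2)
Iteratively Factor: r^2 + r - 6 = (r - 2)*(r + 3)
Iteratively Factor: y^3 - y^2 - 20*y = (y + 4)*(y^2 - 5*y) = (y - 5)*(y + 4)*(y)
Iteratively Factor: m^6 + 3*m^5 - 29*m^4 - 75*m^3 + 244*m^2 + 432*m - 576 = (m - 1)*(m^5 + 4*m^4 - 25*m^3 - 100*m^2 + 144*m + 576) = (m - 1)*(m + 3)*(m^4 + m^3 - 28*m^2 - 16*m + 192) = (m - 4)*(m - 1)*(m + 3)*(m^3 + 5*m^2 - 8*m - 48) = (m - 4)*(m - 3)*(m - 1)*(m + 3)*(m^2 + 8*m + 16) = (m - 4)*(m - 3)*(m - 1)*(m + 3)*(m + 4)*(m + 4)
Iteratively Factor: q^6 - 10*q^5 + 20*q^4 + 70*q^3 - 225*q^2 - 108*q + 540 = (q + 2)*(q^5 - 12*q^4 + 44*q^3 - 18*q^2 - 189*q + 270) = (q - 5)*(q + 2)*(q^4 - 7*q^3 + 9*q^2 + 27*q - 54) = (q - 5)*(q - 3)*(q + 2)*(q^3 - 4*q^2 - 3*q + 18) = (q - 5)*(q - 3)^2*(q + 2)*(q^2 - q - 6) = (q - 5)*(q - 3)^3*(q + 2)*(q + 2)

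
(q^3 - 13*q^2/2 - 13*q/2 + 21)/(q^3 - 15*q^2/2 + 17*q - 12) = (q^2 - 5*q - 14)/(q^2 - 6*q + 8)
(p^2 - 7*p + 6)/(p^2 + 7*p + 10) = (p^2 - 7*p + 6)/(p^2 + 7*p + 10)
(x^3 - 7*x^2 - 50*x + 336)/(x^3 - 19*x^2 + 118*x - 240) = (x + 7)/(x - 5)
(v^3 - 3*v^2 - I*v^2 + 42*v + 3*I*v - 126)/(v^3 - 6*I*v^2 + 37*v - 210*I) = (v - 3)/(v - 5*I)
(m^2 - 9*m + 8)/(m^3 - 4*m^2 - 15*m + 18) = (m - 8)/(m^2 - 3*m - 18)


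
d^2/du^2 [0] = 0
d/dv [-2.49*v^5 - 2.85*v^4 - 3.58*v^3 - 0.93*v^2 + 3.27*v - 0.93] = -12.45*v^4 - 11.4*v^3 - 10.74*v^2 - 1.86*v + 3.27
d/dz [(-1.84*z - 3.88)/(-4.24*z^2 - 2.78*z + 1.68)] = (7.8016*z^2 + 5.1152*z - (1.84*z + 3.88)*(8.48*z + 2.78) - 3.0912)/(4.24*z^2 + 2.78*z - 1.68)^2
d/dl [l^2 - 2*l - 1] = 2*l - 2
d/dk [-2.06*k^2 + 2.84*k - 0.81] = 2.84 - 4.12*k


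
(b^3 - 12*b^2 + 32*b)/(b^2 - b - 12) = b*(b - 8)/(b + 3)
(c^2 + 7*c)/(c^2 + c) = (c + 7)/(c + 1)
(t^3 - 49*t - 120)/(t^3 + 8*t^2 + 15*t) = (t - 8)/t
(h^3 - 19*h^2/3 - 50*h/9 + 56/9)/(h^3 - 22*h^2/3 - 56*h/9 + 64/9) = (h - 7)/(h - 8)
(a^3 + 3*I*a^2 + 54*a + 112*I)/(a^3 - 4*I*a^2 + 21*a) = (a^2 + 10*I*a - 16)/(a*(a + 3*I))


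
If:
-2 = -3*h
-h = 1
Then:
No Solution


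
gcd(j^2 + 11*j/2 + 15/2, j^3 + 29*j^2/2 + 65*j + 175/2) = j + 5/2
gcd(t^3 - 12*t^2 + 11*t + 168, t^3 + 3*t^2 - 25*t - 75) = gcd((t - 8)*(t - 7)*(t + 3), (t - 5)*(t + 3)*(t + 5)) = t + 3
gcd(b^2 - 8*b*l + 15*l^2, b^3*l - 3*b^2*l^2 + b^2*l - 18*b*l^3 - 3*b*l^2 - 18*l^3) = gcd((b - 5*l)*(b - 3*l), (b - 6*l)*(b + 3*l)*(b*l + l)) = 1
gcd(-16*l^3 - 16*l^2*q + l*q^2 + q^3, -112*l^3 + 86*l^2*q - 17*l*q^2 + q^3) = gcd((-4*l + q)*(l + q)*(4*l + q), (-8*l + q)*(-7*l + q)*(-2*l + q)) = 1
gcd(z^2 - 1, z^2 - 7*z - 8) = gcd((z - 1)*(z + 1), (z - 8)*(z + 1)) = z + 1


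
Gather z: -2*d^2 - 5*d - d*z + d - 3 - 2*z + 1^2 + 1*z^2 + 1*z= -2*d^2 - 4*d + z^2 + z*(-d - 1) - 2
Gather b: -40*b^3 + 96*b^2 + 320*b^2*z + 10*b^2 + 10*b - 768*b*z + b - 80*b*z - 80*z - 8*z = -40*b^3 + b^2*(320*z + 106) + b*(11 - 848*z) - 88*z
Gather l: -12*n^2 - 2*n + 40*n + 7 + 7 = -12*n^2 + 38*n + 14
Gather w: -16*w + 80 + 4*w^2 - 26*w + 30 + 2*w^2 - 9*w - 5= 6*w^2 - 51*w + 105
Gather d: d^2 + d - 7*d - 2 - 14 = d^2 - 6*d - 16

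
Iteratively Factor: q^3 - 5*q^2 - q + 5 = (q - 5)*(q^2 - 1) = (q - 5)*(q - 1)*(q + 1)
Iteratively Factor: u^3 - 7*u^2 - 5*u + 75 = (u - 5)*(u^2 - 2*u - 15) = (u - 5)*(u + 3)*(u - 5)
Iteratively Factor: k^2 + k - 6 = (k + 3)*(k - 2)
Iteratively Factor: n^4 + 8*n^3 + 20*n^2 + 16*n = (n + 2)*(n^3 + 6*n^2 + 8*n) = n*(n + 2)*(n^2 + 6*n + 8) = n*(n + 2)^2*(n + 4)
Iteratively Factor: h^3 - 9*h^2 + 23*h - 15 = (h - 5)*(h^2 - 4*h + 3) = (h - 5)*(h - 1)*(h - 3)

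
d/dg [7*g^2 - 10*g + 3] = 14*g - 10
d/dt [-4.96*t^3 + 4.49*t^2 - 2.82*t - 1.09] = -14.88*t^2 + 8.98*t - 2.82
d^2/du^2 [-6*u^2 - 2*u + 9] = -12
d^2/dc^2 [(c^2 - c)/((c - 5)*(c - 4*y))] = 2*(c*(c - 5)^2*(c - 1) + c*(c - 5)*(c - 1)*(c - 4*y) + c*(c - 1)*(c - 4*y)^2 + (1 - 2*c)*(c - 5)^2*(c - 4*y) + (1 - 2*c)*(c - 5)*(c - 4*y)^2 + (c - 5)^2*(c - 4*y)^2)/((c - 5)^3*(c - 4*y)^3)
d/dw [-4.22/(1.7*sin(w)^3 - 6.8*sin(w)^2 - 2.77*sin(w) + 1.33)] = (21.522*sin(w)^2 - 57.392*sin(w) - 11.6894)*cos(w)/(1.7*sin(w)^3 - 6.8*sin(w)^2 - 2.77*sin(w) + 1.33)^2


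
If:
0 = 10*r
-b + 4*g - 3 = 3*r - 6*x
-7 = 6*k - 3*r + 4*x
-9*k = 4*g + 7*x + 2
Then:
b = 5*x + 11/2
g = 17/8 - x/4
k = -2*x/3 - 7/6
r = 0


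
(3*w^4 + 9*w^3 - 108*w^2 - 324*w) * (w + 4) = 3*w^5 + 21*w^4 - 72*w^3 - 756*w^2 - 1296*w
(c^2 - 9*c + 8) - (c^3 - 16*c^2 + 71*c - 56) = -c^3 + 17*c^2 - 80*c + 64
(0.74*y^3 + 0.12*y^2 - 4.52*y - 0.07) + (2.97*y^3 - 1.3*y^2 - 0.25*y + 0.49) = 3.71*y^3 - 1.18*y^2 - 4.77*y + 0.42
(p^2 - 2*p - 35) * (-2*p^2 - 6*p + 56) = -2*p^4 - 2*p^3 + 138*p^2 + 98*p - 1960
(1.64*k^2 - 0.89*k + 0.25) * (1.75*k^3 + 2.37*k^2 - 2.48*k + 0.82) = 2.87*k^5 + 2.3293*k^4 - 5.739*k^3 + 4.1445*k^2 - 1.3498*k + 0.205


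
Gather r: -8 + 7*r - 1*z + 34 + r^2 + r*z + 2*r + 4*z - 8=r^2 + r*(z + 9) + 3*z + 18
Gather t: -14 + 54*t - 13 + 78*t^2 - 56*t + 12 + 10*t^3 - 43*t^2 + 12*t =10*t^3 + 35*t^2 + 10*t - 15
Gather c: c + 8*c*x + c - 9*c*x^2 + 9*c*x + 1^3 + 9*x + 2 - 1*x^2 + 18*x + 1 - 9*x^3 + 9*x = c*(-9*x^2 + 17*x + 2) - 9*x^3 - x^2 + 36*x + 4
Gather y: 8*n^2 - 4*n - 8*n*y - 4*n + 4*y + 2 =8*n^2 - 8*n + y*(4 - 8*n) + 2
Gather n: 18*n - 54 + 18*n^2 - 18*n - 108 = 18*n^2 - 162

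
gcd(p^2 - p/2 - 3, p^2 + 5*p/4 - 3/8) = p + 3/2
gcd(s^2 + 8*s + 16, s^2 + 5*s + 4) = s + 4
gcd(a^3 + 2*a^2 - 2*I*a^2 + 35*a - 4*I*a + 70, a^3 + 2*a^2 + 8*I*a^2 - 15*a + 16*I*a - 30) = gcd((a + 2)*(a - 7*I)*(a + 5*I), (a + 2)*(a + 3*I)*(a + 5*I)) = a^2 + a*(2 + 5*I) + 10*I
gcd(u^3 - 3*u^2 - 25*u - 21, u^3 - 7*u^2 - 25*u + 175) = u - 7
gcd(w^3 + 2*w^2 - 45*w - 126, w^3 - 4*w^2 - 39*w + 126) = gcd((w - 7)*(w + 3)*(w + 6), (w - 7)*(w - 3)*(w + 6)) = w^2 - w - 42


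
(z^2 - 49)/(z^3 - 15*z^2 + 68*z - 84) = (z + 7)/(z^2 - 8*z + 12)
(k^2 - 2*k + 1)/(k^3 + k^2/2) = 2*(k^2 - 2*k + 1)/(k^2*(2*k + 1))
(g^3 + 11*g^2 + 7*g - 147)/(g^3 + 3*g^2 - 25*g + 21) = (g + 7)/(g - 1)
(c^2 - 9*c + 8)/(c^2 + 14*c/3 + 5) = 3*(c^2 - 9*c + 8)/(3*c^2 + 14*c + 15)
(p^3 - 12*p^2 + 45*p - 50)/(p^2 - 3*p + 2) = (p^2 - 10*p + 25)/(p - 1)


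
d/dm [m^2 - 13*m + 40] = 2*m - 13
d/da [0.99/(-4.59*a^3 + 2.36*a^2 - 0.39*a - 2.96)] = (13.6323*a^2 - 4.6728*a + 0.3861)/(4.59*a^3 - 2.36*a^2 + 0.39*a + 2.96)^2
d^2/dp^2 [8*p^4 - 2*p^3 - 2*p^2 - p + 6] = 96*p^2 - 12*p - 4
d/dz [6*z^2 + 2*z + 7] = 12*z + 2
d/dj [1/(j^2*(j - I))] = (j*(-j + I) - 2*(j - I)^2)/(j^3*(j - I)^3)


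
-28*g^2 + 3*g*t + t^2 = (-4*g + t)*(7*g + t)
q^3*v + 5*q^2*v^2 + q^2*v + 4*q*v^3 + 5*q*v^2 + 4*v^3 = (q + v)*(q + 4*v)*(q*v + v)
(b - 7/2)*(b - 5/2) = b^2 - 6*b + 35/4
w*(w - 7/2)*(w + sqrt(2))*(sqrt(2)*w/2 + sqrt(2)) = sqrt(2)*w^4/2 - 3*sqrt(2)*w^3/4 + w^3 - 7*sqrt(2)*w^2/2 - 3*w^2/2 - 7*w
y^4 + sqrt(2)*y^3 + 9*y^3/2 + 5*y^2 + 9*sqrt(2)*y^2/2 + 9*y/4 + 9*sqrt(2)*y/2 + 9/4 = (y + 3/2)*(y + 3)*(y + sqrt(2)/2)^2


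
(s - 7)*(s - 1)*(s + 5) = s^3 - 3*s^2 - 33*s + 35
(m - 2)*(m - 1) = m^2 - 3*m + 2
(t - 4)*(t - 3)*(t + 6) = t^3 - t^2 - 30*t + 72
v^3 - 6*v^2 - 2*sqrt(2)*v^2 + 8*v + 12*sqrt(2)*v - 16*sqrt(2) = (v - 4)*(v - 2)*(v - 2*sqrt(2))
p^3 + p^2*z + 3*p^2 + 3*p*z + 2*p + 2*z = (p + 1)*(p + 2)*(p + z)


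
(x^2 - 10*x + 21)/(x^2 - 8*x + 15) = (x - 7)/(x - 5)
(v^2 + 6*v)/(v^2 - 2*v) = (v + 6)/(v - 2)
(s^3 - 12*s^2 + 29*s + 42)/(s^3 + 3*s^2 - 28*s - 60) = (s^3 - 12*s^2 + 29*s + 42)/(s^3 + 3*s^2 - 28*s - 60)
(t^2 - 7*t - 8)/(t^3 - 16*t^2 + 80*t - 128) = (t + 1)/(t^2 - 8*t + 16)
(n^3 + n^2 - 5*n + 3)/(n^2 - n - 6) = (-n^3 - n^2 + 5*n - 3)/(-n^2 + n + 6)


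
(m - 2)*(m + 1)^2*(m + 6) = m^4 + 6*m^3 - 3*m^2 - 20*m - 12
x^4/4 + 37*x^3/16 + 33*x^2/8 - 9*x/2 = x*(x/4 + 1)*(x - 3/4)*(x + 6)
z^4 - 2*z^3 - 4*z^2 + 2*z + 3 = (z - 3)*(z - 1)*(z + 1)^2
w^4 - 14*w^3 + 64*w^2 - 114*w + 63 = (w - 7)*(w - 3)^2*(w - 1)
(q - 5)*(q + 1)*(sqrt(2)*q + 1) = sqrt(2)*q^3 - 4*sqrt(2)*q^2 + q^2 - 5*sqrt(2)*q - 4*q - 5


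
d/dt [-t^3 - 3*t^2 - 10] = 3*t*(-t - 2)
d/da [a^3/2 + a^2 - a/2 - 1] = 3*a^2/2 + 2*a - 1/2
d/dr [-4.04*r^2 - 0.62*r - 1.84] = -8.08*r - 0.62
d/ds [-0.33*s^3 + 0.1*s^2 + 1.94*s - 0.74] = -0.99*s^2 + 0.2*s + 1.94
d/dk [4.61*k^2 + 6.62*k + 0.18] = 9.22*k + 6.62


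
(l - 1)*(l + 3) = l^2 + 2*l - 3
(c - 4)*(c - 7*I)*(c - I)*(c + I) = c^4 - 4*c^3 - 7*I*c^3 + c^2 + 28*I*c^2 - 4*c - 7*I*c + 28*I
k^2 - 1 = (k - 1)*(k + 1)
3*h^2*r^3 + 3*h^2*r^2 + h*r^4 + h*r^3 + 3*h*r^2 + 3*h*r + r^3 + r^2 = r*(3*h + r)*(r + 1)*(h*r + 1)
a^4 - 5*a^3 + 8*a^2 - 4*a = a*(a - 2)^2*(a - 1)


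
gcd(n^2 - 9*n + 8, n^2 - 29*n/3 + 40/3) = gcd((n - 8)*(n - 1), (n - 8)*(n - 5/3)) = n - 8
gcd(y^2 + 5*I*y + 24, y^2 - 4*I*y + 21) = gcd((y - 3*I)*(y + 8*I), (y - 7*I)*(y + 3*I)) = 1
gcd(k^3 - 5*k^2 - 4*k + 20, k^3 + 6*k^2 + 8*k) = k + 2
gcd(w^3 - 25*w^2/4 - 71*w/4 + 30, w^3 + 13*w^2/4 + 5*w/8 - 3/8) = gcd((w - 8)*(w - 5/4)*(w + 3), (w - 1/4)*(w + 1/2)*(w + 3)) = w + 3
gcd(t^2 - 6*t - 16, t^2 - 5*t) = 1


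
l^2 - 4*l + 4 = (l - 2)^2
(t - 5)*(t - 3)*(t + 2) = t^3 - 6*t^2 - t + 30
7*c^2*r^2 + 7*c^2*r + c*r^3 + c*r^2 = r*(7*c + r)*(c*r + c)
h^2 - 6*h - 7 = (h - 7)*(h + 1)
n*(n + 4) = n^2 + 4*n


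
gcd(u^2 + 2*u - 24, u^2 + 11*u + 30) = u + 6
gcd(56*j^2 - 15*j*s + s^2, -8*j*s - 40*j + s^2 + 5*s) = -8*j + s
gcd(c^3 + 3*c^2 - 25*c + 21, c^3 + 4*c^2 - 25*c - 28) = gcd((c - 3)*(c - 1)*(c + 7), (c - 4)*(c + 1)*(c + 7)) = c + 7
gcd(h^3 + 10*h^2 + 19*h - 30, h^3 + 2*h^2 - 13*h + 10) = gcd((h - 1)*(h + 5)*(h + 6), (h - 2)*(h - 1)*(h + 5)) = h^2 + 4*h - 5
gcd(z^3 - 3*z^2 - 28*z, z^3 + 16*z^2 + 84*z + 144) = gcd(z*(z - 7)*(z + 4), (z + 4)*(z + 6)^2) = z + 4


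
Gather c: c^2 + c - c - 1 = c^2 - 1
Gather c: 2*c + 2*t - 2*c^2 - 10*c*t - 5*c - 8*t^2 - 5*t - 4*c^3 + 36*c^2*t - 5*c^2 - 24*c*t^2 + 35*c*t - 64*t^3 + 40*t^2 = -4*c^3 + c^2*(36*t - 7) + c*(-24*t^2 + 25*t - 3) - 64*t^3 + 32*t^2 - 3*t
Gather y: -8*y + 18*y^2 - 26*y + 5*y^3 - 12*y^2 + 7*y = 5*y^3 + 6*y^2 - 27*y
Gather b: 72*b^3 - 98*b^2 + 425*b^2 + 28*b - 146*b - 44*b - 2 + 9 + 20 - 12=72*b^3 + 327*b^2 - 162*b + 15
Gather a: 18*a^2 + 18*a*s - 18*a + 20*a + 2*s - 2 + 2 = 18*a^2 + a*(18*s + 2) + 2*s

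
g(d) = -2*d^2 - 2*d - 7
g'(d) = -4*d - 2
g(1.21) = -12.35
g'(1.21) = -6.84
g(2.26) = -21.74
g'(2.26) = -11.04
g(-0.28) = -6.60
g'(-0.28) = -0.88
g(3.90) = -45.22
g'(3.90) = -17.60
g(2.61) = -25.84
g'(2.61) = -12.44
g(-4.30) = -35.38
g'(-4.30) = 15.20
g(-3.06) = -19.61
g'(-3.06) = 10.24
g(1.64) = -15.66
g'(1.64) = -8.56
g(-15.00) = -427.00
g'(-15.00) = 58.00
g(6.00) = -91.00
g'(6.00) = -26.00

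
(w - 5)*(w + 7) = w^2 + 2*w - 35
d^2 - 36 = (d - 6)*(d + 6)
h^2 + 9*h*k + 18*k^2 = (h + 3*k)*(h + 6*k)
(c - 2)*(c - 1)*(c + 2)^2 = c^4 + c^3 - 6*c^2 - 4*c + 8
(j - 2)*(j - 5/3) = j^2 - 11*j/3 + 10/3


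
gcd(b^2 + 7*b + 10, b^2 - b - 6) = b + 2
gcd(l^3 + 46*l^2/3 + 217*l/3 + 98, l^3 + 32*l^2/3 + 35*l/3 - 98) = l^2 + 13*l + 42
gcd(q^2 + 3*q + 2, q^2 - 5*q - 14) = q + 2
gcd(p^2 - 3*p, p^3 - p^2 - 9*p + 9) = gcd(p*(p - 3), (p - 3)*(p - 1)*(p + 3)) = p - 3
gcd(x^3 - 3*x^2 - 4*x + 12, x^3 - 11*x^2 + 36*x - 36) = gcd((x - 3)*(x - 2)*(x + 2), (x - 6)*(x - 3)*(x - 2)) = x^2 - 5*x + 6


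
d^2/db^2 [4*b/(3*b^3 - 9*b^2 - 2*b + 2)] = 8*(b*(-9*b^2 + 18*b + 2)^2 + (-9*b^2 - 9*b*(b - 1) + 18*b + 2)*(3*b^3 - 9*b^2 - 2*b + 2))/(3*b^3 - 9*b^2 - 2*b + 2)^3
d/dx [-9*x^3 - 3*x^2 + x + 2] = -27*x^2 - 6*x + 1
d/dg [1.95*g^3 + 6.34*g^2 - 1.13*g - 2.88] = 5.85*g^2 + 12.68*g - 1.13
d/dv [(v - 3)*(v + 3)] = 2*v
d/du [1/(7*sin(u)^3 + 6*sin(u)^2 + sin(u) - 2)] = (-12*sin(u) + 21*cos(u)^2 - 22)*cos(u)/(7*sin(u)^3 + 6*sin(u)^2 + sin(u) - 2)^2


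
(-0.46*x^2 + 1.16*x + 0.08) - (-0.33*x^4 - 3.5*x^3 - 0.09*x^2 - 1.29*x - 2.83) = 0.33*x^4 + 3.5*x^3 - 0.37*x^2 + 2.45*x + 2.91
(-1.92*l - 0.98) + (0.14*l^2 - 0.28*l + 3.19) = 0.14*l^2 - 2.2*l + 2.21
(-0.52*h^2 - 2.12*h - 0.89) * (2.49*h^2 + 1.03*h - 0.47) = -1.2948*h^4 - 5.8144*h^3 - 4.1553*h^2 + 0.0796999999999999*h + 0.4183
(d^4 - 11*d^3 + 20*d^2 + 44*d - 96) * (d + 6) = d^5 - 5*d^4 - 46*d^3 + 164*d^2 + 168*d - 576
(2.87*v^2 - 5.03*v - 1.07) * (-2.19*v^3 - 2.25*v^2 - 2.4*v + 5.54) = -6.2853*v^5 + 4.5582*v^4 + 6.7728*v^3 + 30.3793*v^2 - 25.2982*v - 5.9278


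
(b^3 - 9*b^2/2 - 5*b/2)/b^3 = 1 - 9/(2*b) - 5/(2*b^2)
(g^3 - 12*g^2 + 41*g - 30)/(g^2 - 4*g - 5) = (g^2 - 7*g + 6)/(g + 1)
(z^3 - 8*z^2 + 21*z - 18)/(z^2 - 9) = (z^2 - 5*z + 6)/(z + 3)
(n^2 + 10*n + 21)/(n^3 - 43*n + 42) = (n + 3)/(n^2 - 7*n + 6)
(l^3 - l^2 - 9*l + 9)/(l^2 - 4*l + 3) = l + 3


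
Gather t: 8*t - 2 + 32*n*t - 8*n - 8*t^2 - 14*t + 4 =-8*n - 8*t^2 + t*(32*n - 6) + 2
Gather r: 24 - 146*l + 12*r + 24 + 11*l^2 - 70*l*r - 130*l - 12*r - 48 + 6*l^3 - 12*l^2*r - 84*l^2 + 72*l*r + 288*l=6*l^3 - 73*l^2 + 12*l + r*(-12*l^2 + 2*l)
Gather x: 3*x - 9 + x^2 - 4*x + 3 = x^2 - x - 6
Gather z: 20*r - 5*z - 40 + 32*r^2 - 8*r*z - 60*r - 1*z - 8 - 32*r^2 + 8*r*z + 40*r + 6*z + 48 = 0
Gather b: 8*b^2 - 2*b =8*b^2 - 2*b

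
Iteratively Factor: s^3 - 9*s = (s - 3)*(s^2 + 3*s) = s*(s - 3)*(s + 3)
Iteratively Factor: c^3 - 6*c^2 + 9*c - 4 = (c - 1)*(c^2 - 5*c + 4) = (c - 4)*(c - 1)*(c - 1)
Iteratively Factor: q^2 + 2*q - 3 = (q - 1)*(q + 3)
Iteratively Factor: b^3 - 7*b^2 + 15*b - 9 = (b - 1)*(b^2 - 6*b + 9) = (b - 3)*(b - 1)*(b - 3)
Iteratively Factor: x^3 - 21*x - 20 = (x + 4)*(x^2 - 4*x - 5) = (x + 1)*(x + 4)*(x - 5)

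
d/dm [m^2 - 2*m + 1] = 2*m - 2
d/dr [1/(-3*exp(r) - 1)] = 3*exp(r)/(3*exp(r) + 1)^2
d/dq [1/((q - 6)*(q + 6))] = -2*q/(q^4 - 72*q^2 + 1296)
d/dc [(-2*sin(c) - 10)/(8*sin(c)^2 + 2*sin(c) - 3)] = 2*(8*sin(c)^2 + 80*sin(c) + 13)*cos(c)/((2*sin(c) - 1)^2*(4*sin(c) + 3)^2)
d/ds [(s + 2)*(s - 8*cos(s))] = s + (s + 2)*(8*sin(s) + 1) - 8*cos(s)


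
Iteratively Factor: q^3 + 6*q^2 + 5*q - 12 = (q + 3)*(q^2 + 3*q - 4) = (q + 3)*(q + 4)*(q - 1)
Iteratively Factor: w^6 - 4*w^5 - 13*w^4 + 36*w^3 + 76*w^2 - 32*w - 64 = (w - 4)*(w^5 - 13*w^3 - 16*w^2 + 12*w + 16) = (w - 4)*(w - 1)*(w^4 + w^3 - 12*w^2 - 28*w - 16) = (w - 4)*(w - 1)*(w + 1)*(w^3 - 12*w - 16) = (w - 4)^2*(w - 1)*(w + 1)*(w^2 + 4*w + 4) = (w - 4)^2*(w - 1)*(w + 1)*(w + 2)*(w + 2)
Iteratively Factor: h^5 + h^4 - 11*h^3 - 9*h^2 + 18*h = (h + 3)*(h^4 - 2*h^3 - 5*h^2 + 6*h) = (h + 2)*(h + 3)*(h^3 - 4*h^2 + 3*h) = (h - 1)*(h + 2)*(h + 3)*(h^2 - 3*h) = (h - 3)*(h - 1)*(h + 2)*(h + 3)*(h)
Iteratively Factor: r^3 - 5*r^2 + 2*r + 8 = (r - 4)*(r^2 - r - 2) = (r - 4)*(r + 1)*(r - 2)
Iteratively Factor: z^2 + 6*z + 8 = (z + 4)*(z + 2)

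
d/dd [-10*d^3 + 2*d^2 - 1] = 2*d*(2 - 15*d)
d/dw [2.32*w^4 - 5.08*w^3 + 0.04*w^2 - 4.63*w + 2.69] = 9.28*w^3 - 15.24*w^2 + 0.08*w - 4.63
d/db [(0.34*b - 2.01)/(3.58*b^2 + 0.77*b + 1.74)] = (-1.2172*b^2 + 14.3916*b + 2.1393)/(12.8164*b^4 + 5.5132*b^3 + 13.0513*b^2 + 2.6796*b + 3.0276)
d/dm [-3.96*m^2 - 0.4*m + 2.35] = -7.92*m - 0.4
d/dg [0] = 0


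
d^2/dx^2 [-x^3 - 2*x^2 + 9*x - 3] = -6*x - 4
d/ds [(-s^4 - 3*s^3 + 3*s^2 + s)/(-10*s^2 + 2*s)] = (5*s^3 + 6*s^2 - 3*s + 4)/(25*s^2 - 10*s + 1)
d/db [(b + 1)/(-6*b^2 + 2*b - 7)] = 3*(2*b^2 + 4*b - 3)/(36*b^4 - 24*b^3 + 88*b^2 - 28*b + 49)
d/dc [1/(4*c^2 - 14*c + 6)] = (7 - 4*c)/(2*(2*c^2 - 7*c + 3)^2)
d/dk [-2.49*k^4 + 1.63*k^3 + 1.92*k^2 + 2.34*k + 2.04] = -9.96*k^3 + 4.89*k^2 + 3.84*k + 2.34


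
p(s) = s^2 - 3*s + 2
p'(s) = 2*s - 3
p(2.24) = 0.30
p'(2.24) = 1.48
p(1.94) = -0.06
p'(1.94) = 0.88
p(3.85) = 5.27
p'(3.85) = 4.70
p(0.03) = 1.91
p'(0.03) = -2.94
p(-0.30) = 2.99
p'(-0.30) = -3.60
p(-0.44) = 3.51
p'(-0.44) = -3.88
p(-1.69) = 9.93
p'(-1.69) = -6.38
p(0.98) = 0.02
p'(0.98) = -1.04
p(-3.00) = 20.00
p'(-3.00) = -9.00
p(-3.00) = 20.00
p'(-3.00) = -9.00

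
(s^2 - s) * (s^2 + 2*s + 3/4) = s^4 + s^3 - 5*s^2/4 - 3*s/4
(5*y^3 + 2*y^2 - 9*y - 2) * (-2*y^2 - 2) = -10*y^5 - 4*y^4 + 8*y^3 + 18*y + 4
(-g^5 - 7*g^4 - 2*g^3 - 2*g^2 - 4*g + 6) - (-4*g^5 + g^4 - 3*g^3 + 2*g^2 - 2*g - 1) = 3*g^5 - 8*g^4 + g^3 - 4*g^2 - 2*g + 7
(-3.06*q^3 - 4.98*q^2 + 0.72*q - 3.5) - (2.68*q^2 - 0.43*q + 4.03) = -3.06*q^3 - 7.66*q^2 + 1.15*q - 7.53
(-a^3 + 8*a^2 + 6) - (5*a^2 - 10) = -a^3 + 3*a^2 + 16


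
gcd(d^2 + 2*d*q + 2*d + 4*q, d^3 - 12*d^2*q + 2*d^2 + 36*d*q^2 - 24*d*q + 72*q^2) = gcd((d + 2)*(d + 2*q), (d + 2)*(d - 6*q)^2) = d + 2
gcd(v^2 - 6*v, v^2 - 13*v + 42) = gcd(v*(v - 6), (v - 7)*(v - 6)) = v - 6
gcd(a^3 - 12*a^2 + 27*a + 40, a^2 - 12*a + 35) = a - 5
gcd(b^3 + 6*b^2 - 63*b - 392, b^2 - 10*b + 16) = b - 8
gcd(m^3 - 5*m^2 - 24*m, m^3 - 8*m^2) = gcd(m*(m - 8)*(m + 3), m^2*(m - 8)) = m^2 - 8*m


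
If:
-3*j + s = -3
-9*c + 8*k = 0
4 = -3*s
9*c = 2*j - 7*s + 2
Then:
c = 112/81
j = 5/9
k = 14/9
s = -4/3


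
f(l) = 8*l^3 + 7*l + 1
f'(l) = 24*l^2 + 7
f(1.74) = 55.32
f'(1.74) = 79.66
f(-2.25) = -105.88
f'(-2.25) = 128.50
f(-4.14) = -595.64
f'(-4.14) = 418.35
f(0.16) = 2.15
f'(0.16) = 7.61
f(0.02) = 1.14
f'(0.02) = 7.01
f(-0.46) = -3.00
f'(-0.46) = 12.08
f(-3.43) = -345.84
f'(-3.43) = 289.36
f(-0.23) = -0.71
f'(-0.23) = 8.27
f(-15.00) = -27104.00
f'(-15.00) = 5407.00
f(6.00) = 1771.00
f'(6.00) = 871.00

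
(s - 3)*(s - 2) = s^2 - 5*s + 6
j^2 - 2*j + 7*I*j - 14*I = (j - 2)*(j + 7*I)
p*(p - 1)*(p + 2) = p^3 + p^2 - 2*p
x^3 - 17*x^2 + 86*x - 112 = (x - 8)*(x - 7)*(x - 2)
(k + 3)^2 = k^2 + 6*k + 9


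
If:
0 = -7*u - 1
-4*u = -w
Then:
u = -1/7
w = -4/7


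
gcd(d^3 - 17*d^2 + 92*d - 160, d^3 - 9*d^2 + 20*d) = d^2 - 9*d + 20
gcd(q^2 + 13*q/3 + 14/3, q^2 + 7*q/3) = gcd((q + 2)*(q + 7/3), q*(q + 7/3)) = q + 7/3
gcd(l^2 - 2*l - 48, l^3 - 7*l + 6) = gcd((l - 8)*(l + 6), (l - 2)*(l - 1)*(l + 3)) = 1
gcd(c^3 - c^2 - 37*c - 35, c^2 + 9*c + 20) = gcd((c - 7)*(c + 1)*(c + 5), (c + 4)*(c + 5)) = c + 5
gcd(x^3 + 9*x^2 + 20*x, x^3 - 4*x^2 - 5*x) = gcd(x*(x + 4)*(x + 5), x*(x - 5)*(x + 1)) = x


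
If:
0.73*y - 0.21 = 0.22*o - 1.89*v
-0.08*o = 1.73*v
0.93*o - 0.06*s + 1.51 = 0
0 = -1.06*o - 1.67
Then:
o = -1.58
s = 0.75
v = 0.07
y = -0.38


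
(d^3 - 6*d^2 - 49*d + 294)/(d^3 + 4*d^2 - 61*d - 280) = (d^2 - 13*d + 42)/(d^2 - 3*d - 40)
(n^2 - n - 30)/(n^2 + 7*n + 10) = (n - 6)/(n + 2)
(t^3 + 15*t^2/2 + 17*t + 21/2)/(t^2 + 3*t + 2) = (2*t^2 + 13*t + 21)/(2*(t + 2))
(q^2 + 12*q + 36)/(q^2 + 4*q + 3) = (q^2 + 12*q + 36)/(q^2 + 4*q + 3)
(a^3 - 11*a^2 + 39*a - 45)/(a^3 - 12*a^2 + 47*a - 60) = (a - 3)/(a - 4)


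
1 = 1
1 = 1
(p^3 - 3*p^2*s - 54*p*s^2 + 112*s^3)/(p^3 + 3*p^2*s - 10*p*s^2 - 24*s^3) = (p^3 - 3*p^2*s - 54*p*s^2 + 112*s^3)/(p^3 + 3*p^2*s - 10*p*s^2 - 24*s^3)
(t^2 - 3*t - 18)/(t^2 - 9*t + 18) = (t + 3)/(t - 3)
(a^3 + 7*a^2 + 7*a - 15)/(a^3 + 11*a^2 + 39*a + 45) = (a - 1)/(a + 3)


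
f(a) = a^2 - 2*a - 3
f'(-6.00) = -14.00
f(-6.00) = 45.00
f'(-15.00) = -32.00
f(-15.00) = 252.00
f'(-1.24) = -4.48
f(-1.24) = 1.02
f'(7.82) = 13.64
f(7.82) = 42.51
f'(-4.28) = -10.56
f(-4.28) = 23.88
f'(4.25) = 6.50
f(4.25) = 6.56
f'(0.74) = -0.52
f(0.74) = -3.93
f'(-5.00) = -12.00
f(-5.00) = 32.00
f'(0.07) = -1.86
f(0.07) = -3.14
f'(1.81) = 1.62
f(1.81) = -3.34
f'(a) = 2*a - 2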